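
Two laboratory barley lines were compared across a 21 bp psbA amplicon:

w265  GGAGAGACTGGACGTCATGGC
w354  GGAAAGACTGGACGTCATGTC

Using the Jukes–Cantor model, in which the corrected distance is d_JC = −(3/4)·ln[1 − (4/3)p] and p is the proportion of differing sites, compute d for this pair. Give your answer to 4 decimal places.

The sequences differ at positions 4 (G/A), 20 (G/T).
p = 2/21 = 0.095238.
d = −0.75 · ln(1 − (4/3)·0.095238) = −0.75 · ln(0.873016) = −0.75 · (-0.135801) = 0.1019.

0.1019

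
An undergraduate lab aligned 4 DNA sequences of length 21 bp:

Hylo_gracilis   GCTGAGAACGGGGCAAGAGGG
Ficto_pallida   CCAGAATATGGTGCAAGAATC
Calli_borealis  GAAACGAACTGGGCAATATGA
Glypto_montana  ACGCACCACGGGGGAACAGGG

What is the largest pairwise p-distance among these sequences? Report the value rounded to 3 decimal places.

Pairwise Hamming distances:
  Hylo_gracilis vs Ficto_pallida: 9
  Hylo_gracilis vs Calli_borealis: 8
  Hylo_gracilis vs Glypto_montana: 7
  Ficto_pallida vs Calli_borealis: 13
  Ficto_pallida vs Glypto_montana: 12
  Calli_borealis vs Glypto_montana: 12
The largest is 13 mismatches, between Ficto_pallida and Calli_borealis; p = 13/21 = 0.619.

0.619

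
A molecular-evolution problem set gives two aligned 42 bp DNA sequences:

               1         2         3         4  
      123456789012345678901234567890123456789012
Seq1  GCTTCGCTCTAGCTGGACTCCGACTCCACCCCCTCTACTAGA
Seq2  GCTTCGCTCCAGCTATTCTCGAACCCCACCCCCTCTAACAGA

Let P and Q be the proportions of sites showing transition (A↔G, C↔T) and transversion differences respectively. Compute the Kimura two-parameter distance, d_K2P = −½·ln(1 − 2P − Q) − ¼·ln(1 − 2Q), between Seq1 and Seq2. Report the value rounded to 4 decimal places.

0.2556

Differing sites — 10:T/C (Ti); 15:G/A (Ti); 16:G/T (Tv); 17:A/T (Tv); 21:C/G (Tv); 22:G/A (Ti); 25:T/C (Ti); 38:C/A (Tv); 39:T/C (Ti).
Of the 9 differences, 5 transitions and 4 transversions over 42 sites: P = 5/42 = 0.119048, Q = 4/42 = 0.095238.
d = −0.5·ln(0.666666) − 0.25·ln(0.809524) = −0.5·(-0.405466) − 0.25·(-0.211309) = 0.2556.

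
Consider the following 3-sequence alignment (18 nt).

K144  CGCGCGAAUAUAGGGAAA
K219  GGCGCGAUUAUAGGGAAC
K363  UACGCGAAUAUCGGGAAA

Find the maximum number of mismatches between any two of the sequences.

5

Pairwise Hamming distances:
  K144 vs K219: 3
  K144 vs K363: 3
  K219 vs K363: 5
The largest is 5, between K219 and K363.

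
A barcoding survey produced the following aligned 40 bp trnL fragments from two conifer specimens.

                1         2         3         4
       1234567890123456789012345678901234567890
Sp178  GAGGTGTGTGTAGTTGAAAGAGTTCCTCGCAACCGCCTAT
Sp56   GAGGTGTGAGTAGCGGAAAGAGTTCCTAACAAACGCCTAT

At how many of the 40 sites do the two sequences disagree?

Differing sites — 9:T/A; 14:T/C; 15:T/G; 28:C/A; 29:G/A; 33:C/A.
That gives 6 mismatches out of 40 aligned sites, so the Hamming distance is 6.

6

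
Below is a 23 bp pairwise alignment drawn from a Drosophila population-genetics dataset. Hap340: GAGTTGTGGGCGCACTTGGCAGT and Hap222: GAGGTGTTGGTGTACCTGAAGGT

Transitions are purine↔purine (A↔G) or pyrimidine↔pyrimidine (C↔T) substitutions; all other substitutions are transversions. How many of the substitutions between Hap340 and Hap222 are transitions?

5

Mismatches occur at site 4 (T↔G, transversion), site 8 (G↔T, transversion), site 11 (C↔T, transition), site 13 (C↔T, transition), site 16 (T↔C, transition), site 19 (G↔A, transition), site 20 (C↔A, transversion), site 21 (A↔G, transition).
Of the 8 differences, 5 transitions and 3 transversions, so the answer is 5.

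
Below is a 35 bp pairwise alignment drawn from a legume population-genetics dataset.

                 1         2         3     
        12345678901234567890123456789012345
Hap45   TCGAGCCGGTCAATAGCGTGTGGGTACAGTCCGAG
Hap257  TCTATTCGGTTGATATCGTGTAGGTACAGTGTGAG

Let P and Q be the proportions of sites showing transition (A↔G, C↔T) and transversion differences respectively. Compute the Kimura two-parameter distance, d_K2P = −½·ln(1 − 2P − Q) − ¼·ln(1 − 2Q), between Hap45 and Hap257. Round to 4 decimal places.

0.3203

The sequences differ at positions 3 (G/T, transversion), 5 (G/T, transversion), 6 (C/T, transition), 11 (C/T, transition), 12 (A/G, transition), 16 (G/T, transversion), 22 (G/A, transition), 31 (C/G, transversion), 32 (C/T, transition).
Of the 9 differences, 5 transitions and 4 transversions over 35 sites: P = 5/35 = 0.142857, Q = 4/35 = 0.114286.
d = −0.5·ln(0.600000) − 0.25·ln(0.771428) = −0.5·(-0.510826) − 0.25·(-0.259512) = 0.3203.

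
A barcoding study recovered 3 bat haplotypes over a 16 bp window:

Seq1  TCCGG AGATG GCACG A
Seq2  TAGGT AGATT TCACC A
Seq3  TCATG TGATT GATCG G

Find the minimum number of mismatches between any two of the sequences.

Pairwise Hamming distances:
  Seq1 vs Seq2: 6
  Seq1 vs Seq3: 7
  Seq2 vs Seq3: 10
The smallest is 6, between Seq1 and Seq2.

6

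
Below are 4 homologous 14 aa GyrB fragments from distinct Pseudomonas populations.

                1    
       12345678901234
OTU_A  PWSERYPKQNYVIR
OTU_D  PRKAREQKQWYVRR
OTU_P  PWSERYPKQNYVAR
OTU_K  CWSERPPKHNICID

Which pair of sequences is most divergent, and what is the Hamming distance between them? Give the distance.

12

Pairwise Hamming distances:
  OTU_A vs OTU_D: 7
  OTU_A vs OTU_P: 1
  OTU_A vs OTU_K: 6
  OTU_D vs OTU_P: 7
  OTU_D vs OTU_K: 12
  OTU_P vs OTU_K: 7
The largest is 12, between OTU_D and OTU_K.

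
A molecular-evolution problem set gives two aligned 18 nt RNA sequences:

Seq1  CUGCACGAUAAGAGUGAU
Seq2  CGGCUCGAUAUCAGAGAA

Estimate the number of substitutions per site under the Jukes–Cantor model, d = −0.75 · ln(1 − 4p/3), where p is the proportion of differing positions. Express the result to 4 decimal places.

0.4408

Differing sites — 2:U/G; 5:A/U; 11:A/U; 12:G/C; 15:U/A; 18:U/A.
p = 6/18 = 0.333333.
d = −0.75 · ln(1 − (4/3)·0.333333) = −0.75 · ln(0.555556) = −0.75 · (-0.587786) = 0.4408.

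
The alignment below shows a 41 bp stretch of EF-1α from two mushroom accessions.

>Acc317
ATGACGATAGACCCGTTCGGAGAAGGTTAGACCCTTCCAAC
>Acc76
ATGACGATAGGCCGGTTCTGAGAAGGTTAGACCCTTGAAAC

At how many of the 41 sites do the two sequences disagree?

5

Mismatches occur at site 11 (A↔G), site 14 (C↔G), site 19 (G↔T), site 37 (C↔G), site 38 (C↔A).
That gives 5 mismatches out of 41 aligned sites, so the Hamming distance is 5.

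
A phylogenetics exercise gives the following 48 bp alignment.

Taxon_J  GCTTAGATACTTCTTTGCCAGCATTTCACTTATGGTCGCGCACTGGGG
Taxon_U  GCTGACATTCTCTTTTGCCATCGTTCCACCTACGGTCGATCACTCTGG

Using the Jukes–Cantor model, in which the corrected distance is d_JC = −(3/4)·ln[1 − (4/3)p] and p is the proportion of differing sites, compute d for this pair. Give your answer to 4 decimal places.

Differing sites — 4:T/G; 6:G/C; 9:A/T; 12:T/C; 13:C/T; 21:G/T; 23:A/G; 26:T/C; 30:T/C; 33:T/C; 39:C/A; 40:G/T; 45:G/C; 46:G/T.
p = 14/48 = 0.291667.
d = −0.75 · ln(1 − (4/3)·0.291667) = −0.75 · ln(0.611111) = −0.75 · (-0.492477) = 0.3694.

0.3694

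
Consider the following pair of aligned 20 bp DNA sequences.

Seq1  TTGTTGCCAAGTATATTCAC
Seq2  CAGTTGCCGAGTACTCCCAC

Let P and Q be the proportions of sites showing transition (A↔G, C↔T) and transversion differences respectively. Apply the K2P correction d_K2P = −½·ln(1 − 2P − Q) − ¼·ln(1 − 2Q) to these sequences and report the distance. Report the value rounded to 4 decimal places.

Mismatches occur at site 1 (T↔C, transition), site 2 (T↔A, transversion), site 9 (A↔G, transition), site 14 (T↔C, transition), site 15 (A↔T, transversion), site 16 (T↔C, transition), site 17 (T↔C, transition).
Of the 7 differences, 5 transitions and 2 transversions over 20 sites: P = 5/20 = 0.250000, Q = 2/20 = 0.100000.
d = −0.5·ln(0.400000) − 0.25·ln(0.800000) = −0.5·(-0.916291) − 0.25·(-0.223144) = 0.5139.

0.5139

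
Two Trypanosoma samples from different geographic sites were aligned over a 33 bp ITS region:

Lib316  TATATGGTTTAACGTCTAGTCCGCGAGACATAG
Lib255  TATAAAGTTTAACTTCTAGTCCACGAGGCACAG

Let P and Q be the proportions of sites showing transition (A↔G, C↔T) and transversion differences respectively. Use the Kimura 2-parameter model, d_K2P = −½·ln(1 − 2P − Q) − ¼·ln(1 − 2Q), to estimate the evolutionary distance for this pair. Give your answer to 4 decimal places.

0.2128

Differing sites — 5:T/A (Tv); 6:G/A (Ti); 14:G/T (Tv); 23:G/A (Ti); 28:A/G (Ti); 31:T/C (Ti).
Of the 6 differences, 4 transitions and 2 transversions over 33 sites: P = 4/33 = 0.121212, Q = 2/33 = 0.060606.
d = −0.5·ln(0.696970) − 0.25·ln(0.878788) = −0.5·(-0.361013) − 0.25·(-0.129212) = 0.2128.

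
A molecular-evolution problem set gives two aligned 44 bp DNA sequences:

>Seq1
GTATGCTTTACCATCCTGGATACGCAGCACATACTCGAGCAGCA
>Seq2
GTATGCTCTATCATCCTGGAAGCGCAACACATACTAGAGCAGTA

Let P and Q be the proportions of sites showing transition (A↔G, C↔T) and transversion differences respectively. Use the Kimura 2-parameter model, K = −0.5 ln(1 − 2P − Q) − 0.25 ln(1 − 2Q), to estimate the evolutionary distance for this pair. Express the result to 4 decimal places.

Mismatches occur at site 8 (T/C, transition), site 11 (C/T, transition), site 21 (T/A, transversion), site 22 (A/G, transition), site 27 (G/A, transition), site 36 (C/A, transversion), site 43 (C/T, transition).
Of the 7 differences, 5 transitions and 2 transversions over 44 sites: P = 5/44 = 0.113636, Q = 2/44 = 0.045455.
d = −0.5·ln(0.727273) − 0.25·ln(0.909090) = −0.5·(-0.318453) − 0.25·(-0.095311) = 0.1831.

0.1831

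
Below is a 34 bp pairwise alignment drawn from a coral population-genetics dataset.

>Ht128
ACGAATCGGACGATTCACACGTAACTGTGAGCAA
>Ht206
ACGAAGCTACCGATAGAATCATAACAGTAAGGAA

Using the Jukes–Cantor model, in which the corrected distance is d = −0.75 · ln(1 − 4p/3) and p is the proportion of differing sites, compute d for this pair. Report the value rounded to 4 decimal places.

0.4770

Differing sites — 6:T/G; 8:G/T; 9:G/A; 10:A/C; 15:T/A; 16:C/G; 18:C/A; 19:A/T; 21:G/A; 26:T/A; 29:G/A; 32:C/G.
p = 12/34 = 0.352941.
d = −0.75 · ln(1 − (4/3)·0.352941) = −0.75 · ln(0.529412) = −0.75 · (-0.635988) = 0.4770.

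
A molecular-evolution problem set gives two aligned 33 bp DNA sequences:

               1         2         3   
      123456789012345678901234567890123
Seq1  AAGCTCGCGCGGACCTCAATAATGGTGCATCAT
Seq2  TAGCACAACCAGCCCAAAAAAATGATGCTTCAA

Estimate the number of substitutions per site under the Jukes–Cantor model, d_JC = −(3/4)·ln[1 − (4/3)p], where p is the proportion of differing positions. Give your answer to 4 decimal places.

Differing sites — 1:A/T; 5:T/A; 7:G/A; 8:C/A; 9:G/C; 11:G/A; 13:A/C; 16:T/A; 17:C/A; 20:T/A; 25:G/A; 29:A/T; 33:T/A.
p = 13/33 = 0.393939.
d = −0.75 · ln(1 − (4/3)·0.393939) = −0.75 · ln(0.474748) = −0.75 · (-0.744971) = 0.5587.

0.5587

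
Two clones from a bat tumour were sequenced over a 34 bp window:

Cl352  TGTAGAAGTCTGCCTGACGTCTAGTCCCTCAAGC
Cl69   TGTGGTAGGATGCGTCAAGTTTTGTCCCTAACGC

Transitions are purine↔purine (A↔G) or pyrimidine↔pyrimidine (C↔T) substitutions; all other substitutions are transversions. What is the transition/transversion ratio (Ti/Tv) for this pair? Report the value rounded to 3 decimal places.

Differing sites — 4:A/G (Ti); 6:A/T (Tv); 9:T/G (Tv); 10:C/A (Tv); 14:C/G (Tv); 16:G/C (Tv); 18:C/A (Tv); 21:C/T (Ti); 23:A/T (Tv); 30:C/A (Tv); 32:A/C (Tv).
Of the 11 differences, 2 transitions and 9 transversions, so Ti/Tv = 2/9 = 0.222.

0.222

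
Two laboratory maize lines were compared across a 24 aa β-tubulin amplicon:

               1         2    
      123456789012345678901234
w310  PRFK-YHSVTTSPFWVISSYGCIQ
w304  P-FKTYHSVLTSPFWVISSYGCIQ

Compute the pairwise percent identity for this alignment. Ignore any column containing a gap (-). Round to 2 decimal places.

Excluding the 2 gap columns leaves 22 comparable sites.
A single mismatch occurs at site 10 (T→L).
21 of the 22 comparable sites match, so the percent identity is 21/22 × 100 = 95.45%.

95.45%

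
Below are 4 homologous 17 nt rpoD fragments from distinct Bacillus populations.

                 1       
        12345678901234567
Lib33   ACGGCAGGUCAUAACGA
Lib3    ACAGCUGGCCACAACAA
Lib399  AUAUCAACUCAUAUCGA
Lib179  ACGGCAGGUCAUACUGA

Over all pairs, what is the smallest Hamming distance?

Pairwise Hamming distances:
  Lib33 vs Lib3: 5
  Lib33 vs Lib399: 6
  Lib33 vs Lib179: 2
  Lib3 vs Lib399: 9
  Lib3 vs Lib179: 7
  Lib399 vs Lib179: 7
The smallest is 2, between Lib33 and Lib179.

2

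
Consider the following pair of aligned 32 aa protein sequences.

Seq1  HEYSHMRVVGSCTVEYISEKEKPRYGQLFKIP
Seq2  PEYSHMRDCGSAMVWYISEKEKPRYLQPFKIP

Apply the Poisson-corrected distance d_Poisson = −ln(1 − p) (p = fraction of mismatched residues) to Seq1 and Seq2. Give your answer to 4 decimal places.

Mismatches occur at site 1 (H↔P), site 8 (V↔D), site 9 (V↔C), site 12 (C↔A), site 13 (T↔M), site 15 (E↔W), site 26 (G↔L), site 28 (L↔P).
p = 8/32 = 0.250000.
d = −ln(1 − 0.250000) = −ln(0.750000) = 0.2877.

0.2877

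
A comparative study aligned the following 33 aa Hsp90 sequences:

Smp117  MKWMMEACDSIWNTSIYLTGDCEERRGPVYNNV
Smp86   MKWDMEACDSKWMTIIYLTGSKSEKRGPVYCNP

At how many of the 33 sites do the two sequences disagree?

The sequences differ at positions 4 (M/D), 11 (I/K), 13 (N/M), 15 (S/I), 21 (D/S), 22 (C/K), 23 (E/S), 25 (R/K), 31 (N/C), 33 (V/P).
That gives 10 mismatches out of 33 aligned sites, so the Hamming distance is 10.

10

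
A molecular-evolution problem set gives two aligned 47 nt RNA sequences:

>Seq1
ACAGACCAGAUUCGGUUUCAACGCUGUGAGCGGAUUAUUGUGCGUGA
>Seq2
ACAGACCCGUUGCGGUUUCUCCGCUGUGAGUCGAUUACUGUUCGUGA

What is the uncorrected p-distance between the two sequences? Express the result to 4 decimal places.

0.1915

The sequences differ at positions 8 (A/C), 10 (A/U), 12 (U/G), 20 (A/U), 21 (A/C), 31 (C/U), 32 (G/C), 38 (U/C), 42 (G/U).
There are 9 differences over 47 sites, so p = 9/47 = 0.1915.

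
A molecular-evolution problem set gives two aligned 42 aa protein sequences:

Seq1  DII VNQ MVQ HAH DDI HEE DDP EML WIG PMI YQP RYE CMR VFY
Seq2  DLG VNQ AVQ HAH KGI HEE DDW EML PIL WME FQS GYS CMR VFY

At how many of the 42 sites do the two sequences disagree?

The sequences differ at positions 2 (I/L), 3 (I/G), 7 (M/A), 13 (D/K), 14 (D/G), 21 (P/W), 25 (W/P), 27 (G/L), 28 (P/W), 30 (I/E), 31 (Y/F), 33 (P/S), 34 (R/G), 36 (E/S).
That gives 14 mismatches out of 42 aligned sites, so the Hamming distance is 14.

14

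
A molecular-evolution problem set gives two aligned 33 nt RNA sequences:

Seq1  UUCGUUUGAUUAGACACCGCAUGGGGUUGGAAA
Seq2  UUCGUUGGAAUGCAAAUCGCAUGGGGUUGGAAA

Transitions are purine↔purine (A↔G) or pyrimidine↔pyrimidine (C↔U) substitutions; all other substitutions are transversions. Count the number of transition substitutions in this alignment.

2

Mismatches occur at site 7 (U/G, transversion), site 10 (U/A, transversion), site 12 (A/G, transition), site 13 (G/C, transversion), site 15 (C/A, transversion), site 17 (C/U, transition).
Of the 6 differences, 2 transitions and 4 transversions, so the answer is 2.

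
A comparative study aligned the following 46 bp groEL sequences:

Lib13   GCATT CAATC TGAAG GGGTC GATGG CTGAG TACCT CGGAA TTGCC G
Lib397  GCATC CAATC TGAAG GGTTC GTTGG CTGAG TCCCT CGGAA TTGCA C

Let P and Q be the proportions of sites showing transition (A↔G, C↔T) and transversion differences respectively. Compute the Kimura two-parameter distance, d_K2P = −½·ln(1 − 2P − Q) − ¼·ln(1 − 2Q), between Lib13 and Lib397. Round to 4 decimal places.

The sequences differ at positions 5 (T/C, transition), 18 (G/T, transversion), 22 (A/T, transversion), 32 (A/C, transversion), 45 (C/A, transversion), 46 (G/C, transversion).
Of the 6 differences, 1 transition and 5 transversions over 46 sites: P = 1/46 = 0.021739, Q = 5/46 = 0.108696.
d = −0.5·ln(0.847826) − 0.25·ln(0.782608) = −0.5·(-0.165080) − 0.25·(-0.245123) = 0.1438.

0.1438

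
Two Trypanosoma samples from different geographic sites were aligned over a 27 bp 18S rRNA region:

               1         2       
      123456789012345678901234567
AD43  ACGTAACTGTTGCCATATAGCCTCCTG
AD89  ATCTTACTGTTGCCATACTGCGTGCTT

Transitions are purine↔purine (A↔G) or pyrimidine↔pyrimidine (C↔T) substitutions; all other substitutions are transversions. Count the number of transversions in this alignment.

The sequences differ at positions 2 (C/T, transition), 3 (G/C, transversion), 5 (A/T, transversion), 18 (T/C, transition), 19 (A/T, transversion), 22 (C/G, transversion), 24 (C/G, transversion), 27 (G/T, transversion).
Of the 8 differences, 2 transitions and 6 transversions, so the answer is 6.

6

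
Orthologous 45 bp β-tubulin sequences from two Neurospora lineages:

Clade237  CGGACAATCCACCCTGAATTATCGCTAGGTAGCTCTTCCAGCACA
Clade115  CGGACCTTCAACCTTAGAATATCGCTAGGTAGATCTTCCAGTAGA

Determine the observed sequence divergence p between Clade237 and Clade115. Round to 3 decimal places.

Differing sites — 6:A/C; 7:A/T; 10:C/A; 14:C/T; 16:G/A; 17:A/G; 19:T/A; 33:C/A; 42:C/T; 44:C/G.
There are 10 differences over 45 sites, so p = 10/45 = 0.222.

0.222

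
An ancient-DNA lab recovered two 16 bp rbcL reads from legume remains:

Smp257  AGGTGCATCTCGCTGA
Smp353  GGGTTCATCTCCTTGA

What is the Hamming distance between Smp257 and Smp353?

4

Differing sites — 1:A/G; 5:G/T; 12:G/C; 13:C/T.
That gives 4 mismatches out of 16 aligned sites, so the Hamming distance is 4.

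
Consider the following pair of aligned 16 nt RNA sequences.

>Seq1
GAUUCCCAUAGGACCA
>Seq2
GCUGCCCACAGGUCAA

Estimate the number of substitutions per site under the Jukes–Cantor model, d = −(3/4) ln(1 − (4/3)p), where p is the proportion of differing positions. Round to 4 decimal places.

The sequences differ at positions 2 (A/C), 4 (U/G), 9 (U/C), 13 (A/U), 15 (C/A).
p = 5/16 = 0.312500.
d = −0.75 · ln(1 − (4/3)·0.312500) = −0.75 · ln(0.583333) = −0.75 · (-0.538997) = 0.4042.

0.4042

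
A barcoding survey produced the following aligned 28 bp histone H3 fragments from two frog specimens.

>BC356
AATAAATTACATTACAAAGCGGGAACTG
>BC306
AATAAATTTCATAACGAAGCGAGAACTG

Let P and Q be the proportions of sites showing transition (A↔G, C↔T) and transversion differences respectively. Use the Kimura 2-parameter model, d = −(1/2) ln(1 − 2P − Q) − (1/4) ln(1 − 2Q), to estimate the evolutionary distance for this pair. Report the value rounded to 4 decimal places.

0.1591

The sequences differ at positions 9 (A/T, transversion), 13 (T/A, transversion), 16 (A/G, transition), 22 (G/A, transition).
Of the 4 differences, 2 transitions and 2 transversions over 28 sites: P = 2/28 = 0.071429, Q = 2/28 = 0.071429.
d = −0.5·ln(0.785713) − 0.25·ln(0.857142) = −0.5·(-0.241164) − 0.25·(-0.154152) = 0.1591.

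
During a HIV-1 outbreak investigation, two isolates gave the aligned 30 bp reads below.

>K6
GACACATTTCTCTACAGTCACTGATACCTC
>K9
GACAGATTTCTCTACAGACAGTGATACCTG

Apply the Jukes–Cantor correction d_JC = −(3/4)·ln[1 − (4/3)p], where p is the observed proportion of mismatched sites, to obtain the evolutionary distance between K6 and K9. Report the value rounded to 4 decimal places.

The sequences differ at positions 5 (C/G), 18 (T/A), 21 (C/G), 30 (C/G).
p = 4/30 = 0.133333.
d = −0.75 · ln(1 − (4/3)·0.133333) = −0.75 · ln(0.822223) = −0.75 · (-0.195744) = 0.1468.

0.1468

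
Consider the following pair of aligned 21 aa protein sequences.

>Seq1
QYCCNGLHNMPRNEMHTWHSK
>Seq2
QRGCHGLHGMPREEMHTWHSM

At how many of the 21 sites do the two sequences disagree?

6

Mismatches occur at site 2 (Y→R), site 3 (C→G), site 5 (N→H), site 9 (N→G), site 13 (N→E), site 21 (K→M).
That gives 6 mismatches out of 21 aligned sites, so the Hamming distance is 6.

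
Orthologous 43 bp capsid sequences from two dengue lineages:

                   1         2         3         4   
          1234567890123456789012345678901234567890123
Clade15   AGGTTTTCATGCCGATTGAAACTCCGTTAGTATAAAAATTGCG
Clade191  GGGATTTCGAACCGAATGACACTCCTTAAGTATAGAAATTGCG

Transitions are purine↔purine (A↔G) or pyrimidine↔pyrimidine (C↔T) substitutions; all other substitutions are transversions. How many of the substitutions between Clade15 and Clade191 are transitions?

4

The sequences differ at positions 1 (A/G, transition), 4 (T/A, transversion), 9 (A/G, transition), 10 (T/A, transversion), 11 (G/A, transition), 16 (T/A, transversion), 20 (A/C, transversion), 26 (G/T, transversion), 28 (T/A, transversion), 35 (A/G, transition).
Of the 10 differences, 4 transitions and 6 transversions, so the answer is 4.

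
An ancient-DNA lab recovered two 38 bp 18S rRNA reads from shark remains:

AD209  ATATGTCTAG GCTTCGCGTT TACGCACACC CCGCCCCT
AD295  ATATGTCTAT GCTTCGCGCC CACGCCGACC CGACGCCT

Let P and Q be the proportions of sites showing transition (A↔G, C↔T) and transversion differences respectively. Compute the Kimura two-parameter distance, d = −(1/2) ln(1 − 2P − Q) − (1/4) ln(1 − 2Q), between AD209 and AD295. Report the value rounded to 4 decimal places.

0.2857

Mismatches occur at site 10 (G↔T, transversion), site 19 (T↔C, transition), site 20 (T↔C, transition), site 21 (T↔C, transition), site 26 (A↔C, transversion), site 27 (C↔G, transversion), site 32 (C↔G, transversion), site 33 (G↔A, transition), site 35 (C↔G, transversion).
Of the 9 differences, 4 transitions and 5 transversions over 38 sites: P = 4/38 = 0.105263, Q = 5/38 = 0.131579.
d = −0.5·ln(0.657895) − 0.25·ln(0.736842) = −0.5·(-0.418710) − 0.25·(-0.305382) = 0.2857.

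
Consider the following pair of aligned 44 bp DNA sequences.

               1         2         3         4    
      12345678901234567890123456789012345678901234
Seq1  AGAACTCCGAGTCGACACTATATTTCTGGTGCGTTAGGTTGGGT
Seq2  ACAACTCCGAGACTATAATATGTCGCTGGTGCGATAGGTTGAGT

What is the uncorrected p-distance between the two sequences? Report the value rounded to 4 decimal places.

0.2273

Differing sites — 2:G/C; 12:T/A; 14:G/T; 16:C/T; 18:C/A; 22:A/G; 24:T/C; 25:T/G; 34:T/A; 42:G/A.
There are 10 differences over 44 sites, so p = 10/44 = 0.2273.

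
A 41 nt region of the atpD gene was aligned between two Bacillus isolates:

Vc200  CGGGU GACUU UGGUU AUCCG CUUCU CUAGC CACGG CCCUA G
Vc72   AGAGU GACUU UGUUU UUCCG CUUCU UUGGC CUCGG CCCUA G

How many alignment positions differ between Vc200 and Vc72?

7

Differing sites — 1:C/A; 3:G/A; 13:G/U; 16:A/U; 26:C/U; 28:A/G; 32:A/U.
That gives 7 mismatches out of 41 aligned sites, so the Hamming distance is 7.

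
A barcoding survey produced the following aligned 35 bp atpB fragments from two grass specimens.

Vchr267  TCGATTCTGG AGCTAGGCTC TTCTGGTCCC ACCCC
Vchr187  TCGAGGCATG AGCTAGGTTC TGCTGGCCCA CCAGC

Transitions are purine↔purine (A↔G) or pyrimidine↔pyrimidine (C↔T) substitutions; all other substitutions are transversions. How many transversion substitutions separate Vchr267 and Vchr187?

The sequences differ at positions 5 (T/G, transversion), 6 (T/G, transversion), 8 (T/A, transversion), 9 (G/T, transversion), 18 (C/T, transition), 22 (T/G, transversion), 27 (T/C, transition), 30 (C/A, transversion), 31 (A/C, transversion), 33 (C/A, transversion), 34 (C/G, transversion).
Of the 11 differences, 2 transitions and 9 transversions, so the answer is 9.

9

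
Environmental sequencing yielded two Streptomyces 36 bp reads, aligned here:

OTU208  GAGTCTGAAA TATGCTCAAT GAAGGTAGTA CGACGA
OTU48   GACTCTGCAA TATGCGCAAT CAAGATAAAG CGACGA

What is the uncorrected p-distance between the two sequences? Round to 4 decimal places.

Mismatches occur at site 3 (G↔C), site 8 (A↔C), site 16 (T↔G), site 21 (G↔C), site 25 (G↔A), site 28 (G↔A), site 29 (T↔A), site 30 (A↔G).
There are 8 differences over 36 sites, so p = 8/36 = 0.2222.

0.2222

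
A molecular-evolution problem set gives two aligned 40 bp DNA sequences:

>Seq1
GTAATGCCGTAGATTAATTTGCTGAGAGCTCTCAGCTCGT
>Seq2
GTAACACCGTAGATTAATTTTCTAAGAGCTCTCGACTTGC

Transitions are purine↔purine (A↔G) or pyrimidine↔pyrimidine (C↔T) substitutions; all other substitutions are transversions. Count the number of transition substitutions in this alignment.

7

Differing sites — 5:T/C (Ti); 6:G/A (Ti); 21:G/T (Tv); 24:G/A (Ti); 34:A/G (Ti); 35:G/A (Ti); 38:C/T (Ti); 40:T/C (Ti).
Of the 8 differences, 7 transitions and 1 transversion, so the answer is 7.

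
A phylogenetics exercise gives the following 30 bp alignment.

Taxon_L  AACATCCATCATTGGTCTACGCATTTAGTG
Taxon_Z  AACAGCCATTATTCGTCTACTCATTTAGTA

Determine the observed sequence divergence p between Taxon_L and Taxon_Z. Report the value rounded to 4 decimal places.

Differing sites — 5:T/G; 10:C/T; 14:G/C; 21:G/T; 30:G/A.
There are 5 differences over 30 sites, so p = 5/30 = 0.1667.

0.1667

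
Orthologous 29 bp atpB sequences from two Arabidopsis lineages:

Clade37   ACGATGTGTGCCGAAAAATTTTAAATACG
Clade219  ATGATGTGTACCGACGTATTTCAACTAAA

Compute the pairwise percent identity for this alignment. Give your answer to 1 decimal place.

Differing sites — 2:C/T; 10:G/A; 15:A/C; 16:A/G; 17:A/T; 22:T/C; 25:A/C; 28:C/A; 29:G/A.
20 of the 29 sites match, so the percent identity is 20/29 × 100 = 69.0%.

69.0%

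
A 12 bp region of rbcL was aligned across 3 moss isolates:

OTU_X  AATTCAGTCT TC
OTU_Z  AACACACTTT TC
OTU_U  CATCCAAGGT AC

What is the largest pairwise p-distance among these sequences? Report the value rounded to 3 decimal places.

0.583

Pairwise Hamming distances:
  OTU_X vs OTU_Z: 4
  OTU_X vs OTU_U: 6
  OTU_Z vs OTU_U: 7
The largest is 7 mismatches, between OTU_Z and OTU_U; p = 7/12 = 0.583.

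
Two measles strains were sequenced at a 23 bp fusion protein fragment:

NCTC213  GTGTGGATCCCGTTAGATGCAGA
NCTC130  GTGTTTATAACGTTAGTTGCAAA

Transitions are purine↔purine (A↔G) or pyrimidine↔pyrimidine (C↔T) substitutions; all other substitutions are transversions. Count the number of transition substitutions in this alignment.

1

Mismatches occur at site 5 (G→T, transversion), site 6 (G→T, transversion), site 9 (C→A, transversion), site 10 (C→A, transversion), site 17 (A→T, transversion), site 22 (G→A, transition).
Of the 6 differences, 1 transition and 5 transversions, so the answer is 1.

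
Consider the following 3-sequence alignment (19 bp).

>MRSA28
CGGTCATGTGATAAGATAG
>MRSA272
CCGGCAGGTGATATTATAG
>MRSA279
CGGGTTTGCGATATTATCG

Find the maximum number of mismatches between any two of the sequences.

7

Pairwise Hamming distances:
  MRSA28 vs MRSA272: 5
  MRSA28 vs MRSA279: 7
  MRSA272 vs MRSA279: 6
The largest is 7, between MRSA28 and MRSA279.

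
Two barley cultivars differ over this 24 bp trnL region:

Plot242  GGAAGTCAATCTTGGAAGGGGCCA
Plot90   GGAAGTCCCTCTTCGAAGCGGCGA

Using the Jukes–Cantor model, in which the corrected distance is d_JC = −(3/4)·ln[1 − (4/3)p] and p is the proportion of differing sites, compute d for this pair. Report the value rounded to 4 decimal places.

The sequences differ at positions 8 (A/C), 9 (A/C), 14 (G/C), 19 (G/C), 23 (C/G).
p = 5/24 = 0.208333.
d = −0.75 · ln(1 − (4/3)·0.208333) = −0.75 · ln(0.722223) = −0.75 · (-0.325421) = 0.2441.

0.2441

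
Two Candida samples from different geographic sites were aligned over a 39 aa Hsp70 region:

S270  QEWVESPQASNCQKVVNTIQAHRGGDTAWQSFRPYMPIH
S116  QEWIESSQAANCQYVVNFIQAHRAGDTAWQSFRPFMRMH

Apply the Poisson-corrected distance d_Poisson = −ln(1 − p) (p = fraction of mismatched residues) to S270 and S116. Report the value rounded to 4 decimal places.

The sequences differ at positions 4 (V/I), 7 (P/S), 10 (S/A), 14 (K/Y), 18 (T/F), 24 (G/A), 35 (Y/F), 37 (P/R), 38 (I/M).
p = 9/39 = 0.230769.
d = −ln(1 − 0.230769) = −ln(0.769231) = 0.2624.

0.2624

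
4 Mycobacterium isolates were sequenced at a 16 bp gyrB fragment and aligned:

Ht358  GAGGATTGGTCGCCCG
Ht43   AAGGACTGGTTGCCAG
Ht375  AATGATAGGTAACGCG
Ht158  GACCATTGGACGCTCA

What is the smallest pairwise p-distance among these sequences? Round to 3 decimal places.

0.250

Pairwise Hamming distances:
  Ht358 vs Ht43: 4
  Ht358 vs Ht375: 6
  Ht358 vs Ht158: 5
  Ht43 vs Ht375: 7
  Ht43 vs Ht158: 9
  Ht375 vs Ht158: 9
The smallest is 4 mismatches, between Ht358 and Ht43; p = 4/16 = 0.250.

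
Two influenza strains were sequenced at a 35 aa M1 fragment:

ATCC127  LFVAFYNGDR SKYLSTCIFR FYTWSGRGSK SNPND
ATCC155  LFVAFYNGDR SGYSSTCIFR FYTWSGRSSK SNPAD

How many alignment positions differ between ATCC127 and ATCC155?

4

The sequences differ at positions 12 (K/G), 14 (L/S), 28 (G/S), 34 (N/A).
That gives 4 mismatches out of 35 aligned sites, so the Hamming distance is 4.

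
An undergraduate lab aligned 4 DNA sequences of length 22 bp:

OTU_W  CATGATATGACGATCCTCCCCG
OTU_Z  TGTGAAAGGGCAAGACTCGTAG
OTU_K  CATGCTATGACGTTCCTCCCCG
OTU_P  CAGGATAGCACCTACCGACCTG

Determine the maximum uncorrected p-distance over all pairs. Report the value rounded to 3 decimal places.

0.682

Pairwise Hamming distances:
  OTU_W vs OTU_Z: 11
  OTU_W vs OTU_K: 2
  OTU_W vs OTU_P: 9
  OTU_Z vs OTU_K: 13
  OTU_Z vs OTU_P: 15
  OTU_K vs OTU_P: 9
The largest is 15 mismatches, between OTU_Z and OTU_P; p = 15/22 = 0.682.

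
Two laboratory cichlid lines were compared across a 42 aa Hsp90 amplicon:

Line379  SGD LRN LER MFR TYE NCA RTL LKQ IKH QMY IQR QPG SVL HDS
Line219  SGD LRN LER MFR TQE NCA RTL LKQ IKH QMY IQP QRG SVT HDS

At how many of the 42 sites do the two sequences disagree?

The sequences differ at positions 14 (Y/Q), 33 (R/P), 35 (P/R), 39 (L/T).
That gives 4 mismatches out of 42 aligned sites, so the Hamming distance is 4.

4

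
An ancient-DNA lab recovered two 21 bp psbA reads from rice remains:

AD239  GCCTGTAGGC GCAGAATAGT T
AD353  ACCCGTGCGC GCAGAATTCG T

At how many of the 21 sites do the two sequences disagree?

7

Mismatches occur at site 1 (G/A), site 4 (T/C), site 7 (A/G), site 8 (G/C), site 18 (A/T), site 19 (G/C), site 20 (T/G).
That gives 7 mismatches out of 21 aligned sites, so the Hamming distance is 7.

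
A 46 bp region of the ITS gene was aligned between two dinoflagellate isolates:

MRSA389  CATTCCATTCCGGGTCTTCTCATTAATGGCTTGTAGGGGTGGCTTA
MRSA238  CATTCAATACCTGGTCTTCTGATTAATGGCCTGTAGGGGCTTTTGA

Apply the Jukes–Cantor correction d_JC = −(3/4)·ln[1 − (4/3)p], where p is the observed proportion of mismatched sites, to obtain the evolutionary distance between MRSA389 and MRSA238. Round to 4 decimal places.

Mismatches occur at site 6 (C/A), site 9 (T/A), site 12 (G/T), site 21 (C/G), site 31 (T/C), site 40 (T/C), site 41 (G/T), site 42 (G/T), site 43 (C/T), site 45 (T/G).
p = 10/46 = 0.217391.
d = −0.75 · ln(1 − (4/3)·0.217391) = −0.75 · ln(0.710145) = −0.75 · (-0.342286) = 0.2567.

0.2567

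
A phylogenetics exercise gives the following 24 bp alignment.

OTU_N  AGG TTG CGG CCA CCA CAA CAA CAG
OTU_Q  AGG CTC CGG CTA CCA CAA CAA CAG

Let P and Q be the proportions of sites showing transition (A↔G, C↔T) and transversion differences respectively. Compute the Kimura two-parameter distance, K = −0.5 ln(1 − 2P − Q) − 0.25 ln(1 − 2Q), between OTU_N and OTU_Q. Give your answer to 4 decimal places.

0.1386

Mismatches occur at site 4 (T→C, transition), site 6 (G→C, transversion), site 11 (C→T, transition).
Of the 3 differences, 2 transitions and 1 transversion over 24 sites: P = 2/24 = 0.083333, Q = 1/24 = 0.041667.
d = −0.5·ln(0.791667) − 0.25·ln(0.916666) = −0.5·(-0.233614) − 0.25·(-0.087012) = 0.1386.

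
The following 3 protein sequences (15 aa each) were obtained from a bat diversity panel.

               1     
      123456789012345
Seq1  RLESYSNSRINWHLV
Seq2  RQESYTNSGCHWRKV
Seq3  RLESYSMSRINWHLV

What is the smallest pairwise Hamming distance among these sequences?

Pairwise Hamming distances:
  Seq1 vs Seq2: 7
  Seq1 vs Seq3: 1
  Seq2 vs Seq3: 8
The smallest is 1, between Seq1 and Seq3.

1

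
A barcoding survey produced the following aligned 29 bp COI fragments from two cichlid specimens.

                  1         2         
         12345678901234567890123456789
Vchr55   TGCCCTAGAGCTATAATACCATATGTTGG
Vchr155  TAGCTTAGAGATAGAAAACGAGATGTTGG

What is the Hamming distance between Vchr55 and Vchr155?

8

Mismatches occur at site 2 (G↔A), site 3 (C↔G), site 5 (C↔T), site 11 (C↔A), site 14 (T↔G), site 17 (T↔A), site 20 (C↔G), site 22 (T↔G).
That gives 8 mismatches out of 29 aligned sites, so the Hamming distance is 8.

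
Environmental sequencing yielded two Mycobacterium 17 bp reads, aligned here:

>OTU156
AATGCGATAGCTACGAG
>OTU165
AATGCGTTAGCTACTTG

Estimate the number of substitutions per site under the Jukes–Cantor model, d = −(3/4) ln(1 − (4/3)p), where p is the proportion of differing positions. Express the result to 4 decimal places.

0.2012

The sequences differ at positions 7 (A/T), 15 (G/T), 16 (A/T).
p = 3/17 = 0.176471.
d = −0.75 · ln(1 − (4/3)·0.176471) = −0.75 · ln(0.764705) = −0.75 · (-0.268265) = 0.2012.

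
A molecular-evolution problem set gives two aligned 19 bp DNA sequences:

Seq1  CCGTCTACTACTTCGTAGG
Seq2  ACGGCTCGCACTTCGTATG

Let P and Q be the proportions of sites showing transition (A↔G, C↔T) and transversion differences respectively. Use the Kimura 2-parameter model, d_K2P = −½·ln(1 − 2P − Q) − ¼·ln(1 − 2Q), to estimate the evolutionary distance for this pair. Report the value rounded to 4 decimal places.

Mismatches occur at site 1 (C→A, transversion), site 4 (T→G, transversion), site 7 (A→C, transversion), site 8 (C→G, transversion), site 9 (T→C, transition), site 18 (G→T, transversion).
Of the 6 differences, 1 transition and 5 transversions over 19 sites: P = 1/19 = 0.052632, Q = 5/19 = 0.263158.
d = −0.5·ln(0.631578) − 0.25·ln(0.473684) = −0.5·(-0.459534) − 0.25·(-0.747215) = 0.4166.

0.4166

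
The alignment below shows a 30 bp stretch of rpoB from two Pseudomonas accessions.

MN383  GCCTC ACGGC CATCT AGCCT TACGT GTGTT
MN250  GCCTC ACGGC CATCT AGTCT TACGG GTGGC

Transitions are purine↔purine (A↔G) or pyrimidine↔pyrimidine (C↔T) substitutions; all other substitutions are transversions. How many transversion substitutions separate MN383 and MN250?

2

Differing sites — 18:C/T (Ti); 25:T/G (Tv); 29:T/G (Tv); 30:T/C (Ti).
Of the 4 differences, 2 transitions and 2 transversions, so the answer is 2.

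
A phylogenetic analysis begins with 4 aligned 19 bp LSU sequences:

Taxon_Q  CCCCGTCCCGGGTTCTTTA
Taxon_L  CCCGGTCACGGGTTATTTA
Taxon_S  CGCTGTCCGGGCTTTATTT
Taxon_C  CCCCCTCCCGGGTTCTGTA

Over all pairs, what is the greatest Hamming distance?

9

Pairwise Hamming distances:
  Taxon_Q vs Taxon_L: 3
  Taxon_Q vs Taxon_S: 7
  Taxon_Q vs Taxon_C: 2
  Taxon_L vs Taxon_S: 8
  Taxon_L vs Taxon_C: 5
  Taxon_S vs Taxon_C: 9
The largest is 9, between Taxon_S and Taxon_C.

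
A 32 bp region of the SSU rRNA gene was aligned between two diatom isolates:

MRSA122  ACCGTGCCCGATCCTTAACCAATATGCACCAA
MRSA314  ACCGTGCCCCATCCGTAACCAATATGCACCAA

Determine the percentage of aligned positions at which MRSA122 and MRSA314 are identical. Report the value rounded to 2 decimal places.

Mismatches occur at site 10 (G/C), site 15 (T/G).
30 of the 32 sites match, so the percent identity is 30/32 × 100 = 93.75%.

93.75%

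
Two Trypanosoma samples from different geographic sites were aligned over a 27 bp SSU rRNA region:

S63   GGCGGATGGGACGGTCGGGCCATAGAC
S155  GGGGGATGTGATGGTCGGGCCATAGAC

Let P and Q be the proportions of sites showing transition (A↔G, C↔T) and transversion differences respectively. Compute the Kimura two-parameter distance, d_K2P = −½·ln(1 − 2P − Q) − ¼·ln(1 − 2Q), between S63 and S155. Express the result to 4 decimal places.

0.1203

Mismatches occur at site 3 (C→G, transversion), site 9 (G→T, transversion), site 12 (C→T, transition).
Of the 3 differences, 1 transition and 2 transversions over 27 sites: P = 1/27 = 0.037037, Q = 2/27 = 0.074074.
d = −0.5·ln(0.851852) − 0.25·ln(0.851852) = −0.5·(-0.160342) − 0.25·(-0.160342) = 0.1203.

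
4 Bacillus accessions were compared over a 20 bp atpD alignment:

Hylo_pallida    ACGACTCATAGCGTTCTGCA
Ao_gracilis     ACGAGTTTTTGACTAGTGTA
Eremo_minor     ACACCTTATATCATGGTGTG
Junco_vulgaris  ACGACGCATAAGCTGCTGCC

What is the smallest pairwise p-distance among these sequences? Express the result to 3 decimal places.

0.300

Pairwise Hamming distances:
  Hylo_pallida vs Ao_gracilis: 9
  Hylo_pallida vs Eremo_minor: 9
  Hylo_pallida vs Junco_vulgaris: 6
  Ao_gracilis vs Eremo_minor: 10
  Ao_gracilis vs Junco_vulgaris: 11
  Eremo_minor vs Junco_vulgaris: 10
The smallest is 6 mismatches, between Hylo_pallida and Junco_vulgaris; p = 6/20 = 0.300.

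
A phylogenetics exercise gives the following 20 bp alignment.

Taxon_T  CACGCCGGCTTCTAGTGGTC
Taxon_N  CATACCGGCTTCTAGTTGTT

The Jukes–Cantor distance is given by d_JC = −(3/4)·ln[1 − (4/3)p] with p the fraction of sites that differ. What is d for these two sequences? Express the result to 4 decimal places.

0.2326

Differing sites — 3:C/T; 4:G/A; 17:G/T; 20:C/T.
p = 4/20 = 0.200000.
d = −0.75 · ln(1 − (4/3)·0.200000) = −0.75 · ln(0.733333) = −0.75 · (-0.310155) = 0.2326.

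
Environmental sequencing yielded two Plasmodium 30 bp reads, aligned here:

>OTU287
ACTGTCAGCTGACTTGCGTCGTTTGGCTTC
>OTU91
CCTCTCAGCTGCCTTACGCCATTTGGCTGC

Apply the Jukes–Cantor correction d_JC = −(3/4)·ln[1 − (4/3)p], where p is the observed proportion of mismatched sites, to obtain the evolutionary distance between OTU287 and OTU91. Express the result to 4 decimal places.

0.2795

Mismatches occur at site 1 (A↔C), site 4 (G↔C), site 12 (A↔C), site 16 (G↔A), site 19 (T↔C), site 21 (G↔A), site 29 (T↔G).
p = 7/30 = 0.233333.
d = −0.75 · ln(1 − (4/3)·0.233333) = −0.75 · ln(0.688889) = −0.75 · (-0.372675) = 0.2795.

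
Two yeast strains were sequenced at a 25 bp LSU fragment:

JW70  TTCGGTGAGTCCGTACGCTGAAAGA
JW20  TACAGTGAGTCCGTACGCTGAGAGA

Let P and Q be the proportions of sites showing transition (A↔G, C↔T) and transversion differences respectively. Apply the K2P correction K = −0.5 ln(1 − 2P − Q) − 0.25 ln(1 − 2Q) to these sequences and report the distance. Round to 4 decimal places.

0.1324

Differing sites — 2:T/A (Tv); 4:G/A (Ti); 22:A/G (Ti).
Of the 3 differences, 2 transitions and 1 transversion over 25 sites: P = 2/25 = 0.080000, Q = 1/25 = 0.040000.
d = −0.5·ln(0.800000) − 0.25·ln(0.920000) = −0.5·(-0.223144) − 0.25·(-0.083382) = 0.1324.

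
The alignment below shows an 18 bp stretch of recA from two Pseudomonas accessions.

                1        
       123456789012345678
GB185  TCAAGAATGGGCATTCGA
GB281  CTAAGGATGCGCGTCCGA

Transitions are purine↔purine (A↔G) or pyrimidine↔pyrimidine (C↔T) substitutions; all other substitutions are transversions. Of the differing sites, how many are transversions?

1

Differing sites — 1:T/C (Ti); 2:C/T (Ti); 6:A/G (Ti); 10:G/C (Tv); 13:A/G (Ti); 15:T/C (Ti).
Of the 6 differences, 5 transitions and 1 transversion, so the answer is 1.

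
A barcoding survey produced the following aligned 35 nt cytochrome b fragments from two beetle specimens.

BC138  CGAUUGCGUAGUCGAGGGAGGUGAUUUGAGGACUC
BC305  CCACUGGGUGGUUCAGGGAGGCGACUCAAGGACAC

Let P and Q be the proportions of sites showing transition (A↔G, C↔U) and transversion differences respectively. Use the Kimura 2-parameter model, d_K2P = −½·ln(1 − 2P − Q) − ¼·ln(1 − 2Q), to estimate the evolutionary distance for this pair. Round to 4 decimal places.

Differing sites — 2:G/C (Tv); 4:U/C (Ti); 7:C/G (Tv); 10:A/G (Ti); 13:C/U (Ti); 14:G/C (Tv); 22:U/C (Ti); 25:U/C (Ti); 27:U/C (Ti); 28:G/A (Ti); 34:U/A (Tv).
Of the 11 differences, 7 transitions and 4 transversions over 35 sites: P = 7/35 = 0.200000, Q = 4/35 = 0.114286.
d = −0.5·ln(0.485714) − 0.25·ln(0.771428) = −0.5·(-0.722135) − 0.25·(-0.259512) = 0.4259.

0.4259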